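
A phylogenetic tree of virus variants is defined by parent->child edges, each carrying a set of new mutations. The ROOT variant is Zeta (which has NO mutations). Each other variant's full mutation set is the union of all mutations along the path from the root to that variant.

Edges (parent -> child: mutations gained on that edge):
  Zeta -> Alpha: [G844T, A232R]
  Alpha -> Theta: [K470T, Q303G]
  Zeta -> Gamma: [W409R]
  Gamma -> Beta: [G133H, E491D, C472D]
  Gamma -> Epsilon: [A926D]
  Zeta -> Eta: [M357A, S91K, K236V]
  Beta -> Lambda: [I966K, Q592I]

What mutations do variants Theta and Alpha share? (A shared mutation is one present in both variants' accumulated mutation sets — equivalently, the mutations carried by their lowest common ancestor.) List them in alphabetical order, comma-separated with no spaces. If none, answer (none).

Accumulating mutations along path to Theta:
  At Zeta: gained [] -> total []
  At Alpha: gained ['G844T', 'A232R'] -> total ['A232R', 'G844T']
  At Theta: gained ['K470T', 'Q303G'] -> total ['A232R', 'G844T', 'K470T', 'Q303G']
Mutations(Theta) = ['A232R', 'G844T', 'K470T', 'Q303G']
Accumulating mutations along path to Alpha:
  At Zeta: gained [] -> total []
  At Alpha: gained ['G844T', 'A232R'] -> total ['A232R', 'G844T']
Mutations(Alpha) = ['A232R', 'G844T']
Intersection: ['A232R', 'G844T', 'K470T', 'Q303G'] ∩ ['A232R', 'G844T'] = ['A232R', 'G844T']

Answer: A232R,G844T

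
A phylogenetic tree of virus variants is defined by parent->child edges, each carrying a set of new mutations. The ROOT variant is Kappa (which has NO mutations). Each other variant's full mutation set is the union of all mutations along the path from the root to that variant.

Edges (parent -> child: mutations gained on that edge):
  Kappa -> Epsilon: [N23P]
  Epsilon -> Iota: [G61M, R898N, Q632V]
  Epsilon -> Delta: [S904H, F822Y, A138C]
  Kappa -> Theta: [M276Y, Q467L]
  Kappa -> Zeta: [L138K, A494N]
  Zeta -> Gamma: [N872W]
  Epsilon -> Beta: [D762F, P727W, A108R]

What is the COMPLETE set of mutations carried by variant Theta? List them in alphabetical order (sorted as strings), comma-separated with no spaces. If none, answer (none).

Answer: M276Y,Q467L

Derivation:
At Kappa: gained [] -> total []
At Theta: gained ['M276Y', 'Q467L'] -> total ['M276Y', 'Q467L']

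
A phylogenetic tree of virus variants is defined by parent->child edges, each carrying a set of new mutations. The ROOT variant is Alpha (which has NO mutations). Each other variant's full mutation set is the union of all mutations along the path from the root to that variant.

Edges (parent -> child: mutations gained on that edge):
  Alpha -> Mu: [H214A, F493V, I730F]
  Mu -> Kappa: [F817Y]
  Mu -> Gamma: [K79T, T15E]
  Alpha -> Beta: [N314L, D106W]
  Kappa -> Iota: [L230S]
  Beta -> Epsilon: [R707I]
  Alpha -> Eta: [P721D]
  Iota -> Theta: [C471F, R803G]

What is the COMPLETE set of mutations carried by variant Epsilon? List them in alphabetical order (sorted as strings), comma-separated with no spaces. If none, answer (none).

Answer: D106W,N314L,R707I

Derivation:
At Alpha: gained [] -> total []
At Beta: gained ['N314L', 'D106W'] -> total ['D106W', 'N314L']
At Epsilon: gained ['R707I'] -> total ['D106W', 'N314L', 'R707I']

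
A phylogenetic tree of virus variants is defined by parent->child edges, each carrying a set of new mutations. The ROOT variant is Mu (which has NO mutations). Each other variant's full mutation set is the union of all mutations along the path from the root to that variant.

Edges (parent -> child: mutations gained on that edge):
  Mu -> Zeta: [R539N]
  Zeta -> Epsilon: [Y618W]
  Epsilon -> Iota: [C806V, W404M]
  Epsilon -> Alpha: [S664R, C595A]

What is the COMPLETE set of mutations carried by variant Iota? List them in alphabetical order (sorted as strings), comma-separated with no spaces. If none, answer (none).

At Mu: gained [] -> total []
At Zeta: gained ['R539N'] -> total ['R539N']
At Epsilon: gained ['Y618W'] -> total ['R539N', 'Y618W']
At Iota: gained ['C806V', 'W404M'] -> total ['C806V', 'R539N', 'W404M', 'Y618W']

Answer: C806V,R539N,W404M,Y618W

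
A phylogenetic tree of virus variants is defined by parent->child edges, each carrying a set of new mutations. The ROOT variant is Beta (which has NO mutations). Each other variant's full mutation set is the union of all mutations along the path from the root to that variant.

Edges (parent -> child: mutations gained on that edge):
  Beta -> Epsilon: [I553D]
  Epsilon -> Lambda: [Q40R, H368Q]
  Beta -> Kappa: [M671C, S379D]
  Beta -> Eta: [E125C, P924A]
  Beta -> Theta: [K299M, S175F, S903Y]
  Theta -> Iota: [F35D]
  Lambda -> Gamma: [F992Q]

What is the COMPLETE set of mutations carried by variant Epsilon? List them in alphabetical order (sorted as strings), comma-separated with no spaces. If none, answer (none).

Answer: I553D

Derivation:
At Beta: gained [] -> total []
At Epsilon: gained ['I553D'] -> total ['I553D']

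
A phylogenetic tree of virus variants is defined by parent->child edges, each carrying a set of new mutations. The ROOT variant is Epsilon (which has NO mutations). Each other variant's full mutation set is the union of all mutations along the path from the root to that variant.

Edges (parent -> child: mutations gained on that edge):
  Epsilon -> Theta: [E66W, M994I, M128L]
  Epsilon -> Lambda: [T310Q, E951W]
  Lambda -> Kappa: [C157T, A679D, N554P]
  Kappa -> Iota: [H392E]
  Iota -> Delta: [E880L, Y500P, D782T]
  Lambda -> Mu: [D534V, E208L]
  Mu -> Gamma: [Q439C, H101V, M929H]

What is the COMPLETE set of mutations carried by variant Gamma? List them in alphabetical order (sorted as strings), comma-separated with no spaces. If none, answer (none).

At Epsilon: gained [] -> total []
At Lambda: gained ['T310Q', 'E951W'] -> total ['E951W', 'T310Q']
At Mu: gained ['D534V', 'E208L'] -> total ['D534V', 'E208L', 'E951W', 'T310Q']
At Gamma: gained ['Q439C', 'H101V', 'M929H'] -> total ['D534V', 'E208L', 'E951W', 'H101V', 'M929H', 'Q439C', 'T310Q']

Answer: D534V,E208L,E951W,H101V,M929H,Q439C,T310Q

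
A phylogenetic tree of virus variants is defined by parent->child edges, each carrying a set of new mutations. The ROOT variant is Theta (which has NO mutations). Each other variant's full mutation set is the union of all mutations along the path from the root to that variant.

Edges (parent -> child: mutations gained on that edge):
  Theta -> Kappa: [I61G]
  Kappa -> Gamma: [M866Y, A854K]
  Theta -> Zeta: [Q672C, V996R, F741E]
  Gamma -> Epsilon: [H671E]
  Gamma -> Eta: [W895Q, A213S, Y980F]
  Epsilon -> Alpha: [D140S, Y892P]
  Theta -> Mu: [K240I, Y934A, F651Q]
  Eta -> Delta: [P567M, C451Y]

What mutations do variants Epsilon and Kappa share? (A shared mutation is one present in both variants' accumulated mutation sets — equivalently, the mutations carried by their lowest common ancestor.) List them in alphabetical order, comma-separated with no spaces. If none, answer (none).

Accumulating mutations along path to Epsilon:
  At Theta: gained [] -> total []
  At Kappa: gained ['I61G'] -> total ['I61G']
  At Gamma: gained ['M866Y', 'A854K'] -> total ['A854K', 'I61G', 'M866Y']
  At Epsilon: gained ['H671E'] -> total ['A854K', 'H671E', 'I61G', 'M866Y']
Mutations(Epsilon) = ['A854K', 'H671E', 'I61G', 'M866Y']
Accumulating mutations along path to Kappa:
  At Theta: gained [] -> total []
  At Kappa: gained ['I61G'] -> total ['I61G']
Mutations(Kappa) = ['I61G']
Intersection: ['A854K', 'H671E', 'I61G', 'M866Y'] ∩ ['I61G'] = ['I61G']

Answer: I61G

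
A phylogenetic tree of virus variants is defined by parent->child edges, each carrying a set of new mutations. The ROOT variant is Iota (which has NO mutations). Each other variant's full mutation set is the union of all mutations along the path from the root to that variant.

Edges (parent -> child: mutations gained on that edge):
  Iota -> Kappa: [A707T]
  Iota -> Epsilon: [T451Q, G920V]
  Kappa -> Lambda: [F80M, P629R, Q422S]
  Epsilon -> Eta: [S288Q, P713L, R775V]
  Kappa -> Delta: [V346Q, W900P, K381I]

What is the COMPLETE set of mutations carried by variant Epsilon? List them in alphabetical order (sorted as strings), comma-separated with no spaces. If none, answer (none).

Answer: G920V,T451Q

Derivation:
At Iota: gained [] -> total []
At Epsilon: gained ['T451Q', 'G920V'] -> total ['G920V', 'T451Q']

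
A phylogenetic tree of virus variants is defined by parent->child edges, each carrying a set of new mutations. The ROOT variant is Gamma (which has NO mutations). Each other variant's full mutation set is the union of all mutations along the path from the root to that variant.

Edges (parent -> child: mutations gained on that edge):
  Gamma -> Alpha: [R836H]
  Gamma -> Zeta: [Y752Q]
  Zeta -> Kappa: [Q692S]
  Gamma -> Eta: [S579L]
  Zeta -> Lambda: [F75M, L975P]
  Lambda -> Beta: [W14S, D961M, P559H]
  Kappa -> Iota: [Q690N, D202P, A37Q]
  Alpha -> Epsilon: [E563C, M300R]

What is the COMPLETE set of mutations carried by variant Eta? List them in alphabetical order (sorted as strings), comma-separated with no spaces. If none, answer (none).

At Gamma: gained [] -> total []
At Eta: gained ['S579L'] -> total ['S579L']

Answer: S579L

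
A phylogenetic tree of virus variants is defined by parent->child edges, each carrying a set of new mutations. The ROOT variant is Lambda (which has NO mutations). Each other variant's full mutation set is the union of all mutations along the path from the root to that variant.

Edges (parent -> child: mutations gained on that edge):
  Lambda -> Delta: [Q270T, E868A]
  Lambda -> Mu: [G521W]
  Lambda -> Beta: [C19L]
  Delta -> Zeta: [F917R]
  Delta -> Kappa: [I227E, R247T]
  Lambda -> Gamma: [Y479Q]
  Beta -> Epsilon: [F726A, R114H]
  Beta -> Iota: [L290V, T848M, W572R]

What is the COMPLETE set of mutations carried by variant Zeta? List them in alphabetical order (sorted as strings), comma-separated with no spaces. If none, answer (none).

Answer: E868A,F917R,Q270T

Derivation:
At Lambda: gained [] -> total []
At Delta: gained ['Q270T', 'E868A'] -> total ['E868A', 'Q270T']
At Zeta: gained ['F917R'] -> total ['E868A', 'F917R', 'Q270T']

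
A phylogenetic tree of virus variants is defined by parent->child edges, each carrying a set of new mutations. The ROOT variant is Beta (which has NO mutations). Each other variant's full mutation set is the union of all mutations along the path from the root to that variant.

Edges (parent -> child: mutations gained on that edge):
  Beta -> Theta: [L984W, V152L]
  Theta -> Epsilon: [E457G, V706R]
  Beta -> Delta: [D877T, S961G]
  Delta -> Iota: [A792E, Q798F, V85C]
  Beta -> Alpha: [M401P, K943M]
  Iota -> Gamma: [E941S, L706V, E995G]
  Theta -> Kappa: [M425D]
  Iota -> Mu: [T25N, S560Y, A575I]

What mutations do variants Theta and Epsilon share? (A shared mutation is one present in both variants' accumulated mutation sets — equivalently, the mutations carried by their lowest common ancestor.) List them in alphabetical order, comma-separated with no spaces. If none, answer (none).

Accumulating mutations along path to Theta:
  At Beta: gained [] -> total []
  At Theta: gained ['L984W', 'V152L'] -> total ['L984W', 'V152L']
Mutations(Theta) = ['L984W', 'V152L']
Accumulating mutations along path to Epsilon:
  At Beta: gained [] -> total []
  At Theta: gained ['L984W', 'V152L'] -> total ['L984W', 'V152L']
  At Epsilon: gained ['E457G', 'V706R'] -> total ['E457G', 'L984W', 'V152L', 'V706R']
Mutations(Epsilon) = ['E457G', 'L984W', 'V152L', 'V706R']
Intersection: ['L984W', 'V152L'] ∩ ['E457G', 'L984W', 'V152L', 'V706R'] = ['L984W', 'V152L']

Answer: L984W,V152L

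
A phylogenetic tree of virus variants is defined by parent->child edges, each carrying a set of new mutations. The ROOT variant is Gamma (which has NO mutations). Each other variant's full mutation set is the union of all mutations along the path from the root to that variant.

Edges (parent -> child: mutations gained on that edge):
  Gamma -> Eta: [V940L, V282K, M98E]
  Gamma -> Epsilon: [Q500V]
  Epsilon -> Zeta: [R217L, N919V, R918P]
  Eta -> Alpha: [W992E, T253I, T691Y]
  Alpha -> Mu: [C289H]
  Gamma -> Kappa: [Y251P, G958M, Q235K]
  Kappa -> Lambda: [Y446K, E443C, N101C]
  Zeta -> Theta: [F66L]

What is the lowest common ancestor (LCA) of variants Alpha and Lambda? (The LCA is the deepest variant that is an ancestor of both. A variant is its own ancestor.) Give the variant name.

Answer: Gamma

Derivation:
Path from root to Alpha: Gamma -> Eta -> Alpha
  ancestors of Alpha: {Gamma, Eta, Alpha}
Path from root to Lambda: Gamma -> Kappa -> Lambda
  ancestors of Lambda: {Gamma, Kappa, Lambda}
Common ancestors: {Gamma}
Walk up from Lambda: Lambda (not in ancestors of Alpha), Kappa (not in ancestors of Alpha), Gamma (in ancestors of Alpha)
Deepest common ancestor (LCA) = Gamma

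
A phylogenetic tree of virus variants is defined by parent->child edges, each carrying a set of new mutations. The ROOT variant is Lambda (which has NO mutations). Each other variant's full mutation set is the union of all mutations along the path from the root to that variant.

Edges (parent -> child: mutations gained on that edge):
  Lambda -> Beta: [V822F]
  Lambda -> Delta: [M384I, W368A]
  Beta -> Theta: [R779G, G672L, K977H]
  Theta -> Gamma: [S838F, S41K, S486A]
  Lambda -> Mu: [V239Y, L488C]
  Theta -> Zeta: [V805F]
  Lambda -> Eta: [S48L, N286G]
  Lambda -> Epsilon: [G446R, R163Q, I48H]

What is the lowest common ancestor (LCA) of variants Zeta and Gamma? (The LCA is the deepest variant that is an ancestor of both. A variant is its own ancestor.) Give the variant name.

Path from root to Zeta: Lambda -> Beta -> Theta -> Zeta
  ancestors of Zeta: {Lambda, Beta, Theta, Zeta}
Path from root to Gamma: Lambda -> Beta -> Theta -> Gamma
  ancestors of Gamma: {Lambda, Beta, Theta, Gamma}
Common ancestors: {Lambda, Beta, Theta}
Walk up from Gamma: Gamma (not in ancestors of Zeta), Theta (in ancestors of Zeta), Beta (in ancestors of Zeta), Lambda (in ancestors of Zeta)
Deepest common ancestor (LCA) = Theta

Answer: Theta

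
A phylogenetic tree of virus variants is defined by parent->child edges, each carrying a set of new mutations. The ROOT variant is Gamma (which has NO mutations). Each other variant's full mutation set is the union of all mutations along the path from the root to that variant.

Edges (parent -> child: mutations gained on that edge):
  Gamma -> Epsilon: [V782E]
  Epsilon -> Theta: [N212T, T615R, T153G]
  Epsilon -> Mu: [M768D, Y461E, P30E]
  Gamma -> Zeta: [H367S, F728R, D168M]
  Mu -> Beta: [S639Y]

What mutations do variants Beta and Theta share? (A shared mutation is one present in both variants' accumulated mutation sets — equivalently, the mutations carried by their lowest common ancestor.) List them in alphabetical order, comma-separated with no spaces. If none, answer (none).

Answer: V782E

Derivation:
Accumulating mutations along path to Beta:
  At Gamma: gained [] -> total []
  At Epsilon: gained ['V782E'] -> total ['V782E']
  At Mu: gained ['M768D', 'Y461E', 'P30E'] -> total ['M768D', 'P30E', 'V782E', 'Y461E']
  At Beta: gained ['S639Y'] -> total ['M768D', 'P30E', 'S639Y', 'V782E', 'Y461E']
Mutations(Beta) = ['M768D', 'P30E', 'S639Y', 'V782E', 'Y461E']
Accumulating mutations along path to Theta:
  At Gamma: gained [] -> total []
  At Epsilon: gained ['V782E'] -> total ['V782E']
  At Theta: gained ['N212T', 'T615R', 'T153G'] -> total ['N212T', 'T153G', 'T615R', 'V782E']
Mutations(Theta) = ['N212T', 'T153G', 'T615R', 'V782E']
Intersection: ['M768D', 'P30E', 'S639Y', 'V782E', 'Y461E'] ∩ ['N212T', 'T153G', 'T615R', 'V782E'] = ['V782E']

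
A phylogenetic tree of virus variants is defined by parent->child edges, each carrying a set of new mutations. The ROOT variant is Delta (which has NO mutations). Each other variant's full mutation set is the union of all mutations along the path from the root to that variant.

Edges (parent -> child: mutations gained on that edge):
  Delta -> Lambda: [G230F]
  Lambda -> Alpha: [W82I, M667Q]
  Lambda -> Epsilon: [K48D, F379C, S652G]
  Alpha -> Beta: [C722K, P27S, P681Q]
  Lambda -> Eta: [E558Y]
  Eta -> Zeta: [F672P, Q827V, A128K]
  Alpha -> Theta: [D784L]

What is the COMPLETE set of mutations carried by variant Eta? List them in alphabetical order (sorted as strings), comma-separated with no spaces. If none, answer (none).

Answer: E558Y,G230F

Derivation:
At Delta: gained [] -> total []
At Lambda: gained ['G230F'] -> total ['G230F']
At Eta: gained ['E558Y'] -> total ['E558Y', 'G230F']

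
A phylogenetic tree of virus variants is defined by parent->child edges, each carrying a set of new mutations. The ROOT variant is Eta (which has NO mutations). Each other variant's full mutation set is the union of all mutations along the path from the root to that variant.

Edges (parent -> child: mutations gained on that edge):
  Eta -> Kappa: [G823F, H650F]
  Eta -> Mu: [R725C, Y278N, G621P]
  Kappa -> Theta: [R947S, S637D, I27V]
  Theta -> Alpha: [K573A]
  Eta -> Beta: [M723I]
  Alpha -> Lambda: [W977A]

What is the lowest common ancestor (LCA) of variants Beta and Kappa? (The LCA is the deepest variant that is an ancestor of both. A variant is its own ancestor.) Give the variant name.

Path from root to Beta: Eta -> Beta
  ancestors of Beta: {Eta, Beta}
Path from root to Kappa: Eta -> Kappa
  ancestors of Kappa: {Eta, Kappa}
Common ancestors: {Eta}
Walk up from Kappa: Kappa (not in ancestors of Beta), Eta (in ancestors of Beta)
Deepest common ancestor (LCA) = Eta

Answer: Eta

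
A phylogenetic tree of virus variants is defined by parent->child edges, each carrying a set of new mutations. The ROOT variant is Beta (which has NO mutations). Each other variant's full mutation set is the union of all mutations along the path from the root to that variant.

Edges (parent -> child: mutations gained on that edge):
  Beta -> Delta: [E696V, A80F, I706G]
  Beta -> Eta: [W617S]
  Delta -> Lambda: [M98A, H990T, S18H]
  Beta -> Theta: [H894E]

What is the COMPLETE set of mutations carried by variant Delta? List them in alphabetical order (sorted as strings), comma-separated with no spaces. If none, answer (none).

At Beta: gained [] -> total []
At Delta: gained ['E696V', 'A80F', 'I706G'] -> total ['A80F', 'E696V', 'I706G']

Answer: A80F,E696V,I706G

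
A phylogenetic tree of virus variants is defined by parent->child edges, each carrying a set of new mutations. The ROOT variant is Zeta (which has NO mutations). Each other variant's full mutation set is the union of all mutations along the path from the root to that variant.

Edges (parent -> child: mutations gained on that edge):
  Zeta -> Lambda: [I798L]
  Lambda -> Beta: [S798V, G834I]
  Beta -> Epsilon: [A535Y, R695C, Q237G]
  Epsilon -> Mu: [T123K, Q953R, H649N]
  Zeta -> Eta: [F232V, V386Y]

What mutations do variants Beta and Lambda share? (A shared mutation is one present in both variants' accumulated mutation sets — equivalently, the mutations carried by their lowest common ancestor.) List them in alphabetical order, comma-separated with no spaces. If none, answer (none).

Accumulating mutations along path to Beta:
  At Zeta: gained [] -> total []
  At Lambda: gained ['I798L'] -> total ['I798L']
  At Beta: gained ['S798V', 'G834I'] -> total ['G834I', 'I798L', 'S798V']
Mutations(Beta) = ['G834I', 'I798L', 'S798V']
Accumulating mutations along path to Lambda:
  At Zeta: gained [] -> total []
  At Lambda: gained ['I798L'] -> total ['I798L']
Mutations(Lambda) = ['I798L']
Intersection: ['G834I', 'I798L', 'S798V'] ∩ ['I798L'] = ['I798L']

Answer: I798L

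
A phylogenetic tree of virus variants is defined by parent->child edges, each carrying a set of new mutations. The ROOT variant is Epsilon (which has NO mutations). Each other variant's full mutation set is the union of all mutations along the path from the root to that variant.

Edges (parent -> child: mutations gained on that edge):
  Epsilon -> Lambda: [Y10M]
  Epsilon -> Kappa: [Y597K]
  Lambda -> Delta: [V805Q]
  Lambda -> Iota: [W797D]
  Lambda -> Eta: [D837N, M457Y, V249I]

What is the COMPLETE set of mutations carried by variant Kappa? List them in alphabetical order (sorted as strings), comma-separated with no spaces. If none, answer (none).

At Epsilon: gained [] -> total []
At Kappa: gained ['Y597K'] -> total ['Y597K']

Answer: Y597K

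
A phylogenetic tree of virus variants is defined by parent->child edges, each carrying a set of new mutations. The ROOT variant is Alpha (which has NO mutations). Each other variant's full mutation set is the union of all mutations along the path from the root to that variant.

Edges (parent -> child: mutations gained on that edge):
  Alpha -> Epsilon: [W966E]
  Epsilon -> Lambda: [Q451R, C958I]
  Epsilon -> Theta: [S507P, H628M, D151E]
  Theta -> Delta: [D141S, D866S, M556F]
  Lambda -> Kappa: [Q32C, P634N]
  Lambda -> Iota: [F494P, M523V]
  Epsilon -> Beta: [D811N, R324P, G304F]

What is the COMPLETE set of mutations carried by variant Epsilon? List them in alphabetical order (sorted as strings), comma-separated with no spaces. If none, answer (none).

Answer: W966E

Derivation:
At Alpha: gained [] -> total []
At Epsilon: gained ['W966E'] -> total ['W966E']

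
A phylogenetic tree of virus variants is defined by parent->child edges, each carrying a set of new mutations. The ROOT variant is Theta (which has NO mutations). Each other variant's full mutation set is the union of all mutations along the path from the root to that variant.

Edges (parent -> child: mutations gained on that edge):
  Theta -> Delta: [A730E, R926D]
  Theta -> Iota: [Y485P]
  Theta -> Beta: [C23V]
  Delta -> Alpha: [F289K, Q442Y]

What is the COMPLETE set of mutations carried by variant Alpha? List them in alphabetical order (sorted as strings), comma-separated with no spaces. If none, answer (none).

Answer: A730E,F289K,Q442Y,R926D

Derivation:
At Theta: gained [] -> total []
At Delta: gained ['A730E', 'R926D'] -> total ['A730E', 'R926D']
At Alpha: gained ['F289K', 'Q442Y'] -> total ['A730E', 'F289K', 'Q442Y', 'R926D']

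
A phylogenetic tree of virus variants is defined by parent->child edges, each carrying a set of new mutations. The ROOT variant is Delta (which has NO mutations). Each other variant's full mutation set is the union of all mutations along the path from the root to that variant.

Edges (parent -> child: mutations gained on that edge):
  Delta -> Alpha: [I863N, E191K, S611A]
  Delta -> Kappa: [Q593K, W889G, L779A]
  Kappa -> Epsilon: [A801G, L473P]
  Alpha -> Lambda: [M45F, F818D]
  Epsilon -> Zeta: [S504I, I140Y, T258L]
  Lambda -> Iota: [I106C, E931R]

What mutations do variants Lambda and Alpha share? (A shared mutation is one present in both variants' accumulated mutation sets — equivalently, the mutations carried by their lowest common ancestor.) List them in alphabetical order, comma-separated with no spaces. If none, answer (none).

Answer: E191K,I863N,S611A

Derivation:
Accumulating mutations along path to Lambda:
  At Delta: gained [] -> total []
  At Alpha: gained ['I863N', 'E191K', 'S611A'] -> total ['E191K', 'I863N', 'S611A']
  At Lambda: gained ['M45F', 'F818D'] -> total ['E191K', 'F818D', 'I863N', 'M45F', 'S611A']
Mutations(Lambda) = ['E191K', 'F818D', 'I863N', 'M45F', 'S611A']
Accumulating mutations along path to Alpha:
  At Delta: gained [] -> total []
  At Alpha: gained ['I863N', 'E191K', 'S611A'] -> total ['E191K', 'I863N', 'S611A']
Mutations(Alpha) = ['E191K', 'I863N', 'S611A']
Intersection: ['E191K', 'F818D', 'I863N', 'M45F', 'S611A'] ∩ ['E191K', 'I863N', 'S611A'] = ['E191K', 'I863N', 'S611A']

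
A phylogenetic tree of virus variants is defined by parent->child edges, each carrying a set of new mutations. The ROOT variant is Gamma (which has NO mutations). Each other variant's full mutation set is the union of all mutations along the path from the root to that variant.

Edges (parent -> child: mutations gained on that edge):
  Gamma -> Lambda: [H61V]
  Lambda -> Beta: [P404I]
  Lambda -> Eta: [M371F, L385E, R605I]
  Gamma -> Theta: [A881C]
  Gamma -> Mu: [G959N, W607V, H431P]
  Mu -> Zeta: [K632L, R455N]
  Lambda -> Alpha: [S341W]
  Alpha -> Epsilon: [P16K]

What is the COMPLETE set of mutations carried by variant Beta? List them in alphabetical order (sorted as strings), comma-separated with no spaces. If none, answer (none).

Answer: H61V,P404I

Derivation:
At Gamma: gained [] -> total []
At Lambda: gained ['H61V'] -> total ['H61V']
At Beta: gained ['P404I'] -> total ['H61V', 'P404I']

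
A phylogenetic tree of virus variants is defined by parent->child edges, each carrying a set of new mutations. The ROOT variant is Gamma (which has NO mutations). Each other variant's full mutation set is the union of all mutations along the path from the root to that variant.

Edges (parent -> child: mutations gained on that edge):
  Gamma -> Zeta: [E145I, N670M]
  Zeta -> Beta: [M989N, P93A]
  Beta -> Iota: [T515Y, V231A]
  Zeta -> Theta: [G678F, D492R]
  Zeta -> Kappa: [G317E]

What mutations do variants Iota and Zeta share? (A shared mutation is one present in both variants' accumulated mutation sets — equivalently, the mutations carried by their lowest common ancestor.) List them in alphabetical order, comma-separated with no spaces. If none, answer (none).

Answer: E145I,N670M

Derivation:
Accumulating mutations along path to Iota:
  At Gamma: gained [] -> total []
  At Zeta: gained ['E145I', 'N670M'] -> total ['E145I', 'N670M']
  At Beta: gained ['M989N', 'P93A'] -> total ['E145I', 'M989N', 'N670M', 'P93A']
  At Iota: gained ['T515Y', 'V231A'] -> total ['E145I', 'M989N', 'N670M', 'P93A', 'T515Y', 'V231A']
Mutations(Iota) = ['E145I', 'M989N', 'N670M', 'P93A', 'T515Y', 'V231A']
Accumulating mutations along path to Zeta:
  At Gamma: gained [] -> total []
  At Zeta: gained ['E145I', 'N670M'] -> total ['E145I', 'N670M']
Mutations(Zeta) = ['E145I', 'N670M']
Intersection: ['E145I', 'M989N', 'N670M', 'P93A', 'T515Y', 'V231A'] ∩ ['E145I', 'N670M'] = ['E145I', 'N670M']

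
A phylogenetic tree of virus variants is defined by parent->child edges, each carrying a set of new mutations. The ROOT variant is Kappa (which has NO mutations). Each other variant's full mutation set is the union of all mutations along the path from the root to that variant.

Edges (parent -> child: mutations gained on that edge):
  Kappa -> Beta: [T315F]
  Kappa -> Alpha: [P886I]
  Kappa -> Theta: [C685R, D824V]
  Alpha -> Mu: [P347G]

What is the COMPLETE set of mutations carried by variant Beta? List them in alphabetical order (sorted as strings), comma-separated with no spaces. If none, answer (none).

At Kappa: gained [] -> total []
At Beta: gained ['T315F'] -> total ['T315F']

Answer: T315F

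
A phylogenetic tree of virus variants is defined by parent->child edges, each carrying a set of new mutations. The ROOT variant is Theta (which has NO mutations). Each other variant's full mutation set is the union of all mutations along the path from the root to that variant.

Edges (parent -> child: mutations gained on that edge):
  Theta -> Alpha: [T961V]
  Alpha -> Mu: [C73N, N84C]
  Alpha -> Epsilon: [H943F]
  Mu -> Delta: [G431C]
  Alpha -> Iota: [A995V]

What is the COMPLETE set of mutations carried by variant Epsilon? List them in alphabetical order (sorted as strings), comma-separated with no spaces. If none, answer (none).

At Theta: gained [] -> total []
At Alpha: gained ['T961V'] -> total ['T961V']
At Epsilon: gained ['H943F'] -> total ['H943F', 'T961V']

Answer: H943F,T961V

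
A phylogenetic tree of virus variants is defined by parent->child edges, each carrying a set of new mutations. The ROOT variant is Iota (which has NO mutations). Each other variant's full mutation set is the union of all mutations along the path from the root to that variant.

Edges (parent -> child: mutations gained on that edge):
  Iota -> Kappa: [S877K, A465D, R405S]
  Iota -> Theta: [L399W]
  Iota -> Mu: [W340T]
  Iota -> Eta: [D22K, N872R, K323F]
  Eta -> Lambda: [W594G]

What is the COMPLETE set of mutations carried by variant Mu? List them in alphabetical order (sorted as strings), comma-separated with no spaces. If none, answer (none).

Answer: W340T

Derivation:
At Iota: gained [] -> total []
At Mu: gained ['W340T'] -> total ['W340T']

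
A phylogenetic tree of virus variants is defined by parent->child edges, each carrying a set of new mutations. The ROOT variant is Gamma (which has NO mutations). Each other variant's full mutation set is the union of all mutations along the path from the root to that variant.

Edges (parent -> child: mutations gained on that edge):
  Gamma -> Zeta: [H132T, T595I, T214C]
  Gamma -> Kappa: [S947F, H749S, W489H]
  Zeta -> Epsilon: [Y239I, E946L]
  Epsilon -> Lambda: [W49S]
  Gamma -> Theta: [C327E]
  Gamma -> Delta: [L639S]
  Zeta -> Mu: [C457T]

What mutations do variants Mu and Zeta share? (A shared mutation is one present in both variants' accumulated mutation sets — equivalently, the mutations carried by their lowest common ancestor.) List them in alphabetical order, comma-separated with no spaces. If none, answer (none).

Answer: H132T,T214C,T595I

Derivation:
Accumulating mutations along path to Mu:
  At Gamma: gained [] -> total []
  At Zeta: gained ['H132T', 'T595I', 'T214C'] -> total ['H132T', 'T214C', 'T595I']
  At Mu: gained ['C457T'] -> total ['C457T', 'H132T', 'T214C', 'T595I']
Mutations(Mu) = ['C457T', 'H132T', 'T214C', 'T595I']
Accumulating mutations along path to Zeta:
  At Gamma: gained [] -> total []
  At Zeta: gained ['H132T', 'T595I', 'T214C'] -> total ['H132T', 'T214C', 'T595I']
Mutations(Zeta) = ['H132T', 'T214C', 'T595I']
Intersection: ['C457T', 'H132T', 'T214C', 'T595I'] ∩ ['H132T', 'T214C', 'T595I'] = ['H132T', 'T214C', 'T595I']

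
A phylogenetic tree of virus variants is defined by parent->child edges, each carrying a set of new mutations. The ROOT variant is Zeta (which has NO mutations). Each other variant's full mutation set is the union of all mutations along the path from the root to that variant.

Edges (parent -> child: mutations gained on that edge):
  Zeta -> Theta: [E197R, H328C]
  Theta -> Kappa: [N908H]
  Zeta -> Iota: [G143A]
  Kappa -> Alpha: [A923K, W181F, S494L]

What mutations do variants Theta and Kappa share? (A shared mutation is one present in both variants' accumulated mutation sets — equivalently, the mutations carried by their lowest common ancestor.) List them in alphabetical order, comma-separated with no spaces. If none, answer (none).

Answer: E197R,H328C

Derivation:
Accumulating mutations along path to Theta:
  At Zeta: gained [] -> total []
  At Theta: gained ['E197R', 'H328C'] -> total ['E197R', 'H328C']
Mutations(Theta) = ['E197R', 'H328C']
Accumulating mutations along path to Kappa:
  At Zeta: gained [] -> total []
  At Theta: gained ['E197R', 'H328C'] -> total ['E197R', 'H328C']
  At Kappa: gained ['N908H'] -> total ['E197R', 'H328C', 'N908H']
Mutations(Kappa) = ['E197R', 'H328C', 'N908H']
Intersection: ['E197R', 'H328C'] ∩ ['E197R', 'H328C', 'N908H'] = ['E197R', 'H328C']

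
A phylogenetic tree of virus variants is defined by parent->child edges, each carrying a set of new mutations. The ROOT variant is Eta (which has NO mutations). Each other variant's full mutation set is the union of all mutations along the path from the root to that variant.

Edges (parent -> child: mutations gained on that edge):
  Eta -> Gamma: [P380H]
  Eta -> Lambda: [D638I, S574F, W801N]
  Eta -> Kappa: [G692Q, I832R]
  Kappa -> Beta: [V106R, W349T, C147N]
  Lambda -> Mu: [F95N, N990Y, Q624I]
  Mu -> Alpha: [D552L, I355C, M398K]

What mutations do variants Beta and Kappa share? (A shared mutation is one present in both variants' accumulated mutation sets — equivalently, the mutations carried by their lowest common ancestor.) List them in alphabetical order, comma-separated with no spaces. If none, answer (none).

Accumulating mutations along path to Beta:
  At Eta: gained [] -> total []
  At Kappa: gained ['G692Q', 'I832R'] -> total ['G692Q', 'I832R']
  At Beta: gained ['V106R', 'W349T', 'C147N'] -> total ['C147N', 'G692Q', 'I832R', 'V106R', 'W349T']
Mutations(Beta) = ['C147N', 'G692Q', 'I832R', 'V106R', 'W349T']
Accumulating mutations along path to Kappa:
  At Eta: gained [] -> total []
  At Kappa: gained ['G692Q', 'I832R'] -> total ['G692Q', 'I832R']
Mutations(Kappa) = ['G692Q', 'I832R']
Intersection: ['C147N', 'G692Q', 'I832R', 'V106R', 'W349T'] ∩ ['G692Q', 'I832R'] = ['G692Q', 'I832R']

Answer: G692Q,I832R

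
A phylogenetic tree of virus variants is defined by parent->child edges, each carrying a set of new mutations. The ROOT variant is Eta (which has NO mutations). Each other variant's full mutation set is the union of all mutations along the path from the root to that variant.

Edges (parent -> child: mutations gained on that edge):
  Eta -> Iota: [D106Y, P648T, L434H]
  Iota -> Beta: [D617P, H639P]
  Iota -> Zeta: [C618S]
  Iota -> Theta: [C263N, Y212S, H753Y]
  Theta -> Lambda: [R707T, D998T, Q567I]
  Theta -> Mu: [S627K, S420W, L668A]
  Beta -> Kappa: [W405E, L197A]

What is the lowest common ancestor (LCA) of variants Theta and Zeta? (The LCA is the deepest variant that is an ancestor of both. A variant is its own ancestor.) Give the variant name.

Path from root to Theta: Eta -> Iota -> Theta
  ancestors of Theta: {Eta, Iota, Theta}
Path from root to Zeta: Eta -> Iota -> Zeta
  ancestors of Zeta: {Eta, Iota, Zeta}
Common ancestors: {Eta, Iota}
Walk up from Zeta: Zeta (not in ancestors of Theta), Iota (in ancestors of Theta), Eta (in ancestors of Theta)
Deepest common ancestor (LCA) = Iota

Answer: Iota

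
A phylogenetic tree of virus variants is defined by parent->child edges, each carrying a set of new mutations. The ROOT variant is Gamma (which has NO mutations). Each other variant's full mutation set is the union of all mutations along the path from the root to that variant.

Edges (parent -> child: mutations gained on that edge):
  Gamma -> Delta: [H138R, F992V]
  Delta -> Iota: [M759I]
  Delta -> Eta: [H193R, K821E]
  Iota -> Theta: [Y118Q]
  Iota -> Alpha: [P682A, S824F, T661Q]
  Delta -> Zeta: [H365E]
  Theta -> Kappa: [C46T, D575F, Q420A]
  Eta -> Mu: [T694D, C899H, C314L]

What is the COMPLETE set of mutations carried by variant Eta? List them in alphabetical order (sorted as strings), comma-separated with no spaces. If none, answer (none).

Answer: F992V,H138R,H193R,K821E

Derivation:
At Gamma: gained [] -> total []
At Delta: gained ['H138R', 'F992V'] -> total ['F992V', 'H138R']
At Eta: gained ['H193R', 'K821E'] -> total ['F992V', 'H138R', 'H193R', 'K821E']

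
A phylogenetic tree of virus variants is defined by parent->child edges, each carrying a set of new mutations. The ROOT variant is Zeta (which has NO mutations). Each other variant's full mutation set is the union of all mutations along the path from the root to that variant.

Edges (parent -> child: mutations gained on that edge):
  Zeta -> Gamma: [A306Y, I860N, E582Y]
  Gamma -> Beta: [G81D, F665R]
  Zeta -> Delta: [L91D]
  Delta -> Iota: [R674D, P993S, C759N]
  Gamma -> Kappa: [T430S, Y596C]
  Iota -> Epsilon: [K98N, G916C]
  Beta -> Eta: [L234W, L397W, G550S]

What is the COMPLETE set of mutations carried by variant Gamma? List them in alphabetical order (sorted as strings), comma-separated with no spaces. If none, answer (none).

Answer: A306Y,E582Y,I860N

Derivation:
At Zeta: gained [] -> total []
At Gamma: gained ['A306Y', 'I860N', 'E582Y'] -> total ['A306Y', 'E582Y', 'I860N']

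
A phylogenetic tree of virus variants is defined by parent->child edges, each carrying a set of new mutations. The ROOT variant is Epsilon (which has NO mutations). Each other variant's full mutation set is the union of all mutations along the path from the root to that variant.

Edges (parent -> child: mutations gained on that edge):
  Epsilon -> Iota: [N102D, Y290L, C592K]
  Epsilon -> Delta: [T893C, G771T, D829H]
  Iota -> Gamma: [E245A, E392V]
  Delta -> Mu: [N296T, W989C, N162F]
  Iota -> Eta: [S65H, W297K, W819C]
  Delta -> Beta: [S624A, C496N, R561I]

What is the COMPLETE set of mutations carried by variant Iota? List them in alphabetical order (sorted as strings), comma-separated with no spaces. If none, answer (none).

At Epsilon: gained [] -> total []
At Iota: gained ['N102D', 'Y290L', 'C592K'] -> total ['C592K', 'N102D', 'Y290L']

Answer: C592K,N102D,Y290L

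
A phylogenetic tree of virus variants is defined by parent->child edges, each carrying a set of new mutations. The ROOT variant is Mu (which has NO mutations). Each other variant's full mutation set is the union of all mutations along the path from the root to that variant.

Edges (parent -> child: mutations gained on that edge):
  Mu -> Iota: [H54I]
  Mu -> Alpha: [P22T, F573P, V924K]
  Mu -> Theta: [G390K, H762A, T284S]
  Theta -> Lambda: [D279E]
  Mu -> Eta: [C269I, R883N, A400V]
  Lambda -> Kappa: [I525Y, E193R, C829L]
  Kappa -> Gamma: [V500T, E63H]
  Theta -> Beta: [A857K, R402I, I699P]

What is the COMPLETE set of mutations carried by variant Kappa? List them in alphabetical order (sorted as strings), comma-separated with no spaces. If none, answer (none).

Answer: C829L,D279E,E193R,G390K,H762A,I525Y,T284S

Derivation:
At Mu: gained [] -> total []
At Theta: gained ['G390K', 'H762A', 'T284S'] -> total ['G390K', 'H762A', 'T284S']
At Lambda: gained ['D279E'] -> total ['D279E', 'G390K', 'H762A', 'T284S']
At Kappa: gained ['I525Y', 'E193R', 'C829L'] -> total ['C829L', 'D279E', 'E193R', 'G390K', 'H762A', 'I525Y', 'T284S']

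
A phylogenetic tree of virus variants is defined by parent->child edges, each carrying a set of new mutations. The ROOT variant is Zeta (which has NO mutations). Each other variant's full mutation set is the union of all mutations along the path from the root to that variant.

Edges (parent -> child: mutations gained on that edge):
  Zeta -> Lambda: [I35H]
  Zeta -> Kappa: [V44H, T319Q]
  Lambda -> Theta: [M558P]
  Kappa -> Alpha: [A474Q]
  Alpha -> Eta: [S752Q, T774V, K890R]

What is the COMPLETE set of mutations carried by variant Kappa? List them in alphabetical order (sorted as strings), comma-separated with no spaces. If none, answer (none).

At Zeta: gained [] -> total []
At Kappa: gained ['V44H', 'T319Q'] -> total ['T319Q', 'V44H']

Answer: T319Q,V44H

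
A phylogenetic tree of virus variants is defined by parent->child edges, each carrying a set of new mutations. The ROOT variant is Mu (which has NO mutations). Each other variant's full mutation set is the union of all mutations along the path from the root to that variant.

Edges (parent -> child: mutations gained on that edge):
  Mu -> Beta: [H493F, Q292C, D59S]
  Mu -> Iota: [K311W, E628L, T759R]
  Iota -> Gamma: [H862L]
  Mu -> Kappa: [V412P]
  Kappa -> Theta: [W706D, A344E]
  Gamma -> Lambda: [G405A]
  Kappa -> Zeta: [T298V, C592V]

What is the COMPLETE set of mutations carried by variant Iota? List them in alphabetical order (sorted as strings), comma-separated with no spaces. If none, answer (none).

Answer: E628L,K311W,T759R

Derivation:
At Mu: gained [] -> total []
At Iota: gained ['K311W', 'E628L', 'T759R'] -> total ['E628L', 'K311W', 'T759R']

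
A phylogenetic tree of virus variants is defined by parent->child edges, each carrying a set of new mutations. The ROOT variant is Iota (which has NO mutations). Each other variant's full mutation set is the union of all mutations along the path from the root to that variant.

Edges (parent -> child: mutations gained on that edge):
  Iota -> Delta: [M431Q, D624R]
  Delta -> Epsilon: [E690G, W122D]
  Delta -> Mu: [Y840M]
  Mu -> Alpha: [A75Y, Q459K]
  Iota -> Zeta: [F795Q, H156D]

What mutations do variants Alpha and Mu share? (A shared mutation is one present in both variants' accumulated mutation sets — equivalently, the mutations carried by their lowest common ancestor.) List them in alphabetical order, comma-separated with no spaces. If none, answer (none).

Accumulating mutations along path to Alpha:
  At Iota: gained [] -> total []
  At Delta: gained ['M431Q', 'D624R'] -> total ['D624R', 'M431Q']
  At Mu: gained ['Y840M'] -> total ['D624R', 'M431Q', 'Y840M']
  At Alpha: gained ['A75Y', 'Q459K'] -> total ['A75Y', 'D624R', 'M431Q', 'Q459K', 'Y840M']
Mutations(Alpha) = ['A75Y', 'D624R', 'M431Q', 'Q459K', 'Y840M']
Accumulating mutations along path to Mu:
  At Iota: gained [] -> total []
  At Delta: gained ['M431Q', 'D624R'] -> total ['D624R', 'M431Q']
  At Mu: gained ['Y840M'] -> total ['D624R', 'M431Q', 'Y840M']
Mutations(Mu) = ['D624R', 'M431Q', 'Y840M']
Intersection: ['A75Y', 'D624R', 'M431Q', 'Q459K', 'Y840M'] ∩ ['D624R', 'M431Q', 'Y840M'] = ['D624R', 'M431Q', 'Y840M']

Answer: D624R,M431Q,Y840M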